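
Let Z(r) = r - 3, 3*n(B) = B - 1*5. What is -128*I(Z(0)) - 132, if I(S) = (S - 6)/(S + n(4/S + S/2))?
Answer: -34068/101 ≈ -337.31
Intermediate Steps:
n(B) = -5/3 + B/3 (n(B) = (B - 1*5)/3 = (B - 5)/3 = (-5 + B)/3 = -5/3 + B/3)
Z(r) = -3 + r
I(S) = (-6 + S)/(-5/3 + 4/(3*S) + 7*S/6) (I(S) = (S - 6)/(S + (-5/3 + (4/S + S/2)/3)) = (-6 + S)/(S + (-5/3 + (4/S + S*(1/2))/3)) = (-6 + S)/(S + (-5/3 + (4/S + S/2)/3)) = (-6 + S)/(S + (-5/3 + (S/2 + 4/S)/3)) = (-6 + S)/(S + (-5/3 + (S/6 + 4/(3*S)))) = (-6 + S)/(S + (-5/3 + S/6 + 4/(3*S))) = (-6 + S)/(-5/3 + 4/(3*S) + 7*S/6))
-128*I(Z(0)) - 132 = -768*(-3 + 0)*(-6 + (-3 + 0))/(8 - 10*(-3 + 0) + 7*(-3 + 0)**2) - 132 = -768*(-3)*(-6 - 3)/(8 - 10*(-3) + 7*(-3)**2) - 132 = -768*(-3)*(-9)/(8 + 30 + 7*9) - 132 = -768*(-3)*(-9)/(8 + 30 + 63) - 132 = -768*(-3)*(-9)/101 - 132 = -128*162/101 - 132 = -20736/101 - 132 = -34068/101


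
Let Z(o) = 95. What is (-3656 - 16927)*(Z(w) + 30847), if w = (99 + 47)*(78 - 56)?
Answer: -636879186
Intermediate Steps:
w = 3212 (w = 146*22 = 3212)
(-3656 - 16927)*(Z(w) + 30847) = (-3656 - 16927)*(95 + 30847) = -20583*30942 = -636879186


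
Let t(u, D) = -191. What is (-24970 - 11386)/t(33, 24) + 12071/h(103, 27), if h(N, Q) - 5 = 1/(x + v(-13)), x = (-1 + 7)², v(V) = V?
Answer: 57245199/22156 ≈ 2583.7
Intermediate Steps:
x = 36 (x = 6² = 36)
h(N, Q) = 116/23 (h(N, Q) = 5 + 1/(36 - 13) = 5 + 1/23 = 116/23)
(-24970 - 11386)/t(33, 24) + 12071/h(103, 27) = (-24970 - 11386)/(-191) + 12071/(116/23) = -36356*(-1/191) + 12071*(23/116) = 36356/191 + 277633/116 = 57245199/22156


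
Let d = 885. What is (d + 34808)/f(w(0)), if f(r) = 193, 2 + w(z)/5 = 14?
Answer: 35693/193 ≈ 184.94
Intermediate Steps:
w(z) = 60 (w(z) = -10 + 5*14 = -10 + 70 = 60)
(d + 34808)/f(w(0)) = (885 + 34808)/193 = 35693*(1/193) = 35693/193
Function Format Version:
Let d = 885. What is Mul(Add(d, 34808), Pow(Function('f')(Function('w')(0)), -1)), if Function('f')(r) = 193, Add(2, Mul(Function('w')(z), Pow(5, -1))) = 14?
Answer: Rational(35693, 193) ≈ 184.94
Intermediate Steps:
Function('w')(z) = 60 (Function('w')(z) = Add(-10, Mul(5, 14)) = Add(-10, 70) = 60)
Mul(Add(d, 34808), Pow(Function('f')(Function('w')(0)), -1)) = Mul(Add(885, 34808), Pow(193, -1)) = Mul(35693, Rational(1, 193)) = Rational(35693, 193)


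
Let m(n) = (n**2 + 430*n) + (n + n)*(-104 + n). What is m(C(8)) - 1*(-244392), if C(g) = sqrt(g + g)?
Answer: 245328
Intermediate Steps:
C(g) = sqrt(2)*sqrt(g) (C(g) = sqrt(2*g) = sqrt(2)*sqrt(g))
m(n) = n**2 + 430*n + 2*n*(-104 + n) (m(n) = (n**2 + 430*n) + (2*n)*(-104 + n) = (n**2 + 430*n) + 2*n*(-104 + n) = n**2 + 430*n + 2*n*(-104 + n))
m(C(8)) - 1*(-244392) = 3*(sqrt(2)*sqrt(8))*(74 + sqrt(2)*sqrt(8)) - 1*(-244392) = 3*(sqrt(2)*(2*sqrt(2)))*(74 + sqrt(2)*(2*sqrt(2))) + 244392 = 3*4*(74 + 4) + 244392 = 3*4*78 + 244392 = 936 + 244392 = 245328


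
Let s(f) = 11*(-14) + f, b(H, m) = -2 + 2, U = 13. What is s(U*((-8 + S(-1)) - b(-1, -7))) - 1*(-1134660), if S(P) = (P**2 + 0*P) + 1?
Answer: 1134428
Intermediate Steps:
S(P) = 1 + P**2 (S(P) = (P**2 + 0) + 1 = P**2 + 1 = 1 + P**2)
b(H, m) = 0
s(f) = -154 + f
s(U*((-8 + S(-1)) - b(-1, -7))) - 1*(-1134660) = (-154 + 13*((-8 + (1 + (-1)**2)) - 1*0)) - 1*(-1134660) = (-154 + 13*((-8 + (1 + 1)) + 0)) + 1134660 = (-154 + 13*((-8 + 2) + 0)) + 1134660 = (-154 + 13*(-6 + 0)) + 1134660 = (-154 + 13*(-6)) + 1134660 = (-154 - 78) + 1134660 = -232 + 1134660 = 1134428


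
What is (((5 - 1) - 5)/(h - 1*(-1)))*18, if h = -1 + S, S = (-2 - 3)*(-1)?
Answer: -18/5 ≈ -3.6000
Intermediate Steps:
S = 5 (S = -5*(-1) = 5)
h = 4 (h = -1 + 5 = 4)
(((5 - 1) - 5)/(h - 1*(-1)))*18 = (((5 - 1) - 5)/(4 - 1*(-1)))*18 = ((4 - 5)/(4 + 1))*18 = (-1/5)*18 = ((⅕)*(-1))*18 = -⅕*18 = -18/5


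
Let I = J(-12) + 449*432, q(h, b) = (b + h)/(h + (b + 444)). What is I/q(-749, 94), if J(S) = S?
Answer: 40924716/655 ≈ 62481.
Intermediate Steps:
q(h, b) = (b + h)/(444 + b + h) (q(h, b) = (b + h)/(h + (444 + b)) = (b + h)/(444 + b + h))
I = 193956 (I = -12 + 449*432 = -12 + 193968 = 193956)
I/q(-749, 94) = 193956/(((94 - 749)/(444 + 94 - 749))) = 193956/((-655/(-211))) = 193956/((-1/211*(-655))) = 193956/(655/211) = 193956*(211/655) = 40924716/655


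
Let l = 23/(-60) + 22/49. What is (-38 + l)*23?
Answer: -2565121/2940 ≈ -872.49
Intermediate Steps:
l = 193/2940 (l = 23*(-1/60) + 22*(1/49) = -23/60 + 22/49 = 193/2940 ≈ 0.065646)
(-38 + l)*23 = (-38 + 193/2940)*23 = -111527/2940*23 = -2565121/2940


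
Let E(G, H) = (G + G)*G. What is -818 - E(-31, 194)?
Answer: -2740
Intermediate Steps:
E(G, H) = 2*G**2 (E(G, H) = (2*G)*G = 2*G**2)
-818 - E(-31, 194) = -818 - 2*(-31)**2 = -818 - 2*961 = -818 - 1*1922 = -818 - 1922 = -2740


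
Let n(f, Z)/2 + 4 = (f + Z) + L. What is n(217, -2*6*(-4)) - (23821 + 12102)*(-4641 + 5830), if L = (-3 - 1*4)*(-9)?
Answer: -42711799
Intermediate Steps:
L = 63 (L = (-3 - 4)*(-9) = -7*(-9) = 63)
n(f, Z) = 118 + 2*Z + 2*f (n(f, Z) = -8 + 2*((f + Z) + 63) = -8 + 2*((Z + f) + 63) = -8 + 2*(63 + Z + f) = -8 + (126 + 2*Z + 2*f) = 118 + 2*Z + 2*f)
n(217, -2*6*(-4)) - (23821 + 12102)*(-4641 + 5830) = (118 + 2*(-2*6*(-4)) + 2*217) - (23821 + 12102)*(-4641 + 5830) = (118 + 2*(-12*(-4)) + 434) - 35923*1189 = (118 + 2*48 + 434) - 1*42712447 = (118 + 96 + 434) - 42712447 = 648 - 42712447 = -42711799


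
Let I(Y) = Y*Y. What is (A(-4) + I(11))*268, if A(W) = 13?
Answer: 35912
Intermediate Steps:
I(Y) = Y²
(A(-4) + I(11))*268 = (13 + 11²)*268 = (13 + 121)*268 = 134*268 = 35912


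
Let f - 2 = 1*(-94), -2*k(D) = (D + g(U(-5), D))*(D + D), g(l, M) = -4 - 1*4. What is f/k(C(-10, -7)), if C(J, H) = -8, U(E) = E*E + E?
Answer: 23/32 ≈ 0.71875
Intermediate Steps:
U(E) = E + E**2 (U(E) = E**2 + E = E + E**2)
g(l, M) = -8 (g(l, M) = -4 - 4 = -8)
k(D) = -D*(-8 + D) (k(D) = -(D - 8)*(D + D)/2 = -(-8 + D)*2*D/2 = -D*(-8 + D))
f = -92 (f = 2 + 1*(-94) = 2 - 94 = -92)
f/k(C(-10, -7)) = -92*(-1/(8*(8 - 1*(-8)))) = -92*(-1/(8*(8 + 8))) = -92/((-8*16)) = -92/(-128) = -92*(-1/128) = 23/32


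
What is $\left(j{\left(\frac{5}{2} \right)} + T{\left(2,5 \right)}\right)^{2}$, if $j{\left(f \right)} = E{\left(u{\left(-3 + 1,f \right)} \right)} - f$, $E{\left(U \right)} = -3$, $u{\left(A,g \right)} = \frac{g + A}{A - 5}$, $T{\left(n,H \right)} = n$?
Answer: $\frac{49}{4} \approx 12.25$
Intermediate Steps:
$u{\left(A,g \right)} = \frac{A + g}{-5 + A}$
$j{\left(f \right)} = -3 - f$
$\left(j{\left(\frac{5}{2} \right)} + T{\left(2,5 \right)}\right)^{2} = \left(\left(-3 - \frac{5}{2}\right) + 2\right)^{2} = \left(- \frac{11}{2} + 2\right)^{2} = \left(- \frac{7}{2}\right)^{2} = \frac{49}{4}$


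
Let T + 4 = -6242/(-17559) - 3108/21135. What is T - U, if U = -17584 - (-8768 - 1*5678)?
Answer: 387711471536/123703155 ≈ 3134.2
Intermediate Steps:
T = -469028854/123703155 (T = -4 + (-6242/(-17559) - 3108/21135) = -4 + (-6242*(-1/17559) - 3108*1/21135) = -4 + (6242/17559 - 1036/7045) = -4 + 25783766/123703155 = -469028854/123703155 ≈ -3.7916)
U = -3138 (U = -17584 - (-8768 - 5678) = -17584 - 1*(-14446) = -17584 + 14446 = -3138)
T - U = -469028854/123703155 - 1*(-3138) = -469028854/123703155 + 3138 = 387711471536/123703155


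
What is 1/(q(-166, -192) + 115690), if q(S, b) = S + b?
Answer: 1/115332 ≈ 8.6706e-6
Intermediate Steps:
1/(q(-166, -192) + 115690) = 1/((-166 - 192) + 115690) = 1/(-358 + 115690) = 1/115332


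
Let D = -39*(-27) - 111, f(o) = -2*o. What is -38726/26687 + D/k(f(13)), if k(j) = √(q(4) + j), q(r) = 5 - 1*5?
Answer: -38726/26687 - 471*I*√26/13 ≈ -1.4511 - 184.74*I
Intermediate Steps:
D = 942 (D = 1053 - 111 = 942)
q(r) = 0 (q(r) = 5 - 5 = 0)
k(j) = √j (k(j) = √(0 + j) = √j)
-38726/26687 + D/k(f(13)) = -38726/26687 + 942/(√(-2*13)) = -38726*1/26687 + 942/(√(-26)) = -38726/26687 + 942/((I*√26)) = -38726/26687 + 942*(-I*√26/26) = -38726/26687 - 471*I*√26/13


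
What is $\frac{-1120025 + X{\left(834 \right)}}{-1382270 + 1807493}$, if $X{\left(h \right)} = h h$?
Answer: $- \frac{424469}{425223} \approx -0.99823$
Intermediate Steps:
$X{\left(h \right)} = h^{2}$
$\frac{-1120025 + X{\left(834 \right)}}{-1382270 + 1807493} = \frac{-1120025 + 834^{2}}{-1382270 + 1807493} = \frac{-1120025 + 695556}{425223} = \left(-424469\right) \frac{1}{425223} = - \frac{424469}{425223}$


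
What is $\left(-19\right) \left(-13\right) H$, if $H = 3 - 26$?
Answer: $-5681$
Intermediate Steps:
$H = -23$
$\left(-19\right) \left(-13\right) H = \left(-19\right) \left(-13\right) \left(-23\right) = 247 \left(-23\right) = -5681$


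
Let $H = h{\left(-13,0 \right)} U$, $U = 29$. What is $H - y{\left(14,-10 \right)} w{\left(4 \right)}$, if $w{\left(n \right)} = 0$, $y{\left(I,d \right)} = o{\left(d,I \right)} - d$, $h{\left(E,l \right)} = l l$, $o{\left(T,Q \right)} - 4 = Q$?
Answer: $0$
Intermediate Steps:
$o{\left(T,Q \right)} = 4 + Q$
$h{\left(E,l \right)} = l^{2}$
$y{\left(I,d \right)} = 4 + I - d$ ($y{\left(I,d \right)} = \left(4 + I\right) - d = 4 + I - d$)
$H = 0$ ($H = 0^{2} \cdot 29 = 0 \cdot 29 = 0$)
$H - y{\left(14,-10 \right)} w{\left(4 \right)} = 0 - \left(4 + 14 - -10\right) 0 = 0 - \left(4 + 14 + 10\right) 0 = 0 - 28 \cdot 0 = 0 - 0 = 0 + 0 = 0$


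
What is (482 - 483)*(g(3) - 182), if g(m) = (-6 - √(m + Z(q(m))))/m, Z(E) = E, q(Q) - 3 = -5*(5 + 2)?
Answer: 184 + I*√29/3 ≈ 184.0 + 1.7951*I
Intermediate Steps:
q(Q) = -32 (q(Q) = 3 - 5*(5 + 2) = 3 - 5*7 = 3 - 35 = -32)
g(m) = (-6 - √(-32 + m))/m (g(m) = (-6 - √(m - 32))/m = (-6 - √(-32 + m))/m)
(482 - 483)*(g(3) - 182) = (482 - 483)*((-6 - √(-32 + 3))/3 - 182) = -((-6 - √(-29))/3 - 182) = -((-6 - I*√29)/3 - 182) = -((-2 - I*√29/3) - 182) = -(-184 - I*√29/3) = 184 + I*√29/3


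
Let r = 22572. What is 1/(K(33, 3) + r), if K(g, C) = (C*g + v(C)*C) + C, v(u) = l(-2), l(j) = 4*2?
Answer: 1/22698 ≈ 4.4057e-5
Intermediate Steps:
l(j) = 8
v(u) = 8
K(g, C) = 9*C + C*g (K(g, C) = (C*g + 8*C) + C = (8*C + C*g) + C = 9*C + C*g)
1/(K(33, 3) + r) = 1/(3*(9 + 33) + 22572) = 1/(3*42 + 22572) = 1/(126 + 22572) = 1/22698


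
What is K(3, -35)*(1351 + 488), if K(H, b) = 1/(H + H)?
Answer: 613/2 ≈ 306.50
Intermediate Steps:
K(H, b) = 1/(2*H)
K(3, -35)*(1351 + 488) = ((1/2)/3)*(1351 + 488) = ((1/2)*(1/3))*1839 = (1/6)*1839 = 613/2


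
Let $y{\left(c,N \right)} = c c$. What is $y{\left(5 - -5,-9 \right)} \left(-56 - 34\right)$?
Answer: $-9000$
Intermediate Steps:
$y{\left(c,N \right)} = c^{2}$
$y{\left(5 - -5,-9 \right)} \left(-56 - 34\right) = \left(5 - -5\right)^{2} \left(-56 - 34\right) = \left(5 + 5\right)^{2} \left(-56 - 34\right) = 10^{2} \left(-90\right) = 100 \left(-90\right) = -9000$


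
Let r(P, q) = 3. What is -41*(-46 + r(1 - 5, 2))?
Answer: 1763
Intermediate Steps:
-41*(-46 + r(1 - 5, 2)) = -41*(-46 + 3) = -41*(-43) = 1763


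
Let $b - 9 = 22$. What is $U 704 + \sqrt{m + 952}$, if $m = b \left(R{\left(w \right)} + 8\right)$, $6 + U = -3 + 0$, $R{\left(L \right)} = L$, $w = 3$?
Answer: $-6336 + \sqrt{1293} \approx -6300.0$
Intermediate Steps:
$b = 31$ ($b = 9 + 22 = 31$)
$U = -9$ ($U = -6 + \left(-3 + 0\right) = -6 - 3 = -9$)
$m = 341$ ($m = 31 \left(3 + 8\right) = 31 \cdot 11 = 341$)
$U 704 + \sqrt{m + 952} = \left(-9\right) 704 + \sqrt{341 + 952} = -6336 + \sqrt{1293}$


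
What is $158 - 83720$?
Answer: $-83562$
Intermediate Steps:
$158 - 83720 = -83562$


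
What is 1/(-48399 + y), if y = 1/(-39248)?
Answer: -39248/1899563953 ≈ -2.0662e-5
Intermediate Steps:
y = -1/39248 ≈ -2.5479e-5
1/(-48399 + y) = 1/(-48399 - 1/39248) = 1/(-1899563953/39248) = -39248/1899563953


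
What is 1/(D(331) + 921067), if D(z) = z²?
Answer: 1/1030628 ≈ 9.7028e-7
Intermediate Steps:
1/(D(331) + 921067) = 1/(331² + 921067) = 1/(109561 + 921067) = 1/1030628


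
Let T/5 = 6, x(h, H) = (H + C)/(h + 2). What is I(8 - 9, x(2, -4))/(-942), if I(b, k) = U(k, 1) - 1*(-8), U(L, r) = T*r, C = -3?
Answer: -19/471 ≈ -0.040340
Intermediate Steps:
x(h, H) = (-3 + H)/(2 + h) (x(h, H) = (H - 3)/(h + 2) = (-3 + H)/(2 + h))
T = 30 (T = 5*6 = 30)
U(L, r) = 30*r
I(b, k) = 38 (I(b, k) = 30*1 - 1*(-8) = 30 + 8 = 38)
I(8 - 9, x(2, -4))/(-942) = 38/(-942) = 38*(-1/942) = -19/471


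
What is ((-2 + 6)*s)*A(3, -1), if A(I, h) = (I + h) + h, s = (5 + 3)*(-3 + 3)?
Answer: 0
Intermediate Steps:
s = 0 (s = 8*0 = 0)
A(I, h) = I + 2*h
((-2 + 6)*s)*A(3, -1) = ((-2 + 6)*0)*(3 + 2*(-1)) = (4*0)*(3 - 2) = 0*1 = 0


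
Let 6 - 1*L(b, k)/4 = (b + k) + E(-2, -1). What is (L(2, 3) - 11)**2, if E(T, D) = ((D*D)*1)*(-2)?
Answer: 1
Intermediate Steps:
E(T, D) = -2*D**2 (E(T, D) = (D**2*1)*(-2) = D**2*(-2) = -2*D**2)
L(b, k) = 32 - 4*b - 4*k (L(b, k) = 24 - 4*((b + k) - 2*(-1)**2) = 24 - 4*((b + k) - 2*1) = 24 - 4*((b + k) - 2) = 24 - 4*(-2 + b + k) = 24 + (8 - 4*b - 4*k) = 32 - 4*b - 4*k)
(L(2, 3) - 11)**2 = ((32 - 4*2 - 4*3) - 11)**2 = ((32 - 8 - 12) - 11)**2 = (12 - 11)**2 = 1**2 = 1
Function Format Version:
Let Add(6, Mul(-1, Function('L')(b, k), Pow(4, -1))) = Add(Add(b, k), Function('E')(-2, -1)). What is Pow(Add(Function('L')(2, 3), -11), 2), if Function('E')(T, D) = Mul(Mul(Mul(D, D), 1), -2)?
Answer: 1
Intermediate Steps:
Function('E')(T, D) = Mul(-2, Pow(D, 2)) (Function('E')(T, D) = Mul(Mul(Pow(D, 2), 1), -2) = Mul(Pow(D, 2), -2) = Mul(-2, Pow(D, 2)))
Function('L')(b, k) = Add(32, Mul(-4, b), Mul(-4, k)) (Function('L')(b, k) = Add(24, Mul(-4, Add(Add(b, k), Mul(-2, Pow(-1, 2))))) = Add(24, Mul(-4, Add(Add(b, k), Mul(-2, 1)))) = Add(24, Mul(-4, Add(Add(b, k), -2))) = Add(24, Mul(-4, Add(-2, b, k))) = Add(24, Add(8, Mul(-4, b), Mul(-4, k))) = Add(32, Mul(-4, b), Mul(-4, k)))
Pow(Add(Function('L')(2, 3), -11), 2) = Pow(Add(Add(32, Mul(-4, 2), Mul(-4, 3)), -11), 2) = Pow(Add(Add(32, -8, -12), -11), 2) = Pow(Add(12, -11), 2) = Pow(1, 2) = 1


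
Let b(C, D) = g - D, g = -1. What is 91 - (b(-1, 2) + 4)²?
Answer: 90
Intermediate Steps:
b(C, D) = -1 - D
91 - (b(-1, 2) + 4)² = 91 - ((-1 - 1*2) + 4)² = 91 - ((-1 - 2) + 4)² = 91 - (-3 + 4)² = 91 - 1*1² = 91 - 1*1 = 91 - 1 = 90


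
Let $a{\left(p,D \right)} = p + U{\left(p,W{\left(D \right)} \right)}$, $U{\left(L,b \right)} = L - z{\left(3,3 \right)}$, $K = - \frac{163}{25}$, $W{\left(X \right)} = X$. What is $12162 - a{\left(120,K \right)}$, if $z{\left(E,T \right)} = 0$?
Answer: $11922$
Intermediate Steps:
$K = - \frac{163}{25}$ ($K = \left(-163\right) \frac{1}{25} = - \frac{163}{25} \approx -6.52$)
$U{\left(L,b \right)} = L$ ($U{\left(L,b \right)} = L - 0 = L + 0 = L$)
$a{\left(p,D \right)} = 2 p$ ($a{\left(p,D \right)} = p + p = 2 p$)
$12162 - a{\left(120,K \right)} = 12162 - 2 \cdot 120 = 12162 - 240 = 11922$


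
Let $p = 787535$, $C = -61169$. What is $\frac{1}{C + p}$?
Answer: $\frac{1}{726366} \approx 1.3767 \cdot 10^{-6}$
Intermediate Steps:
$\frac{1}{C + p} = \frac{1}{-61169 + 787535} = \frac{1}{726366}$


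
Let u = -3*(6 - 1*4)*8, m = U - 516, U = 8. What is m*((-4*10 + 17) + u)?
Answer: 36068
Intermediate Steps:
m = -508 (m = 8 - 516 = -508)
u = -48 (u = -3*(6 - 4)*8 = -3*2*8 = -6*8 = -48)
m*((-4*10 + 17) + u) = -508*((-4*10 + 17) - 48) = -508*((-40 + 17) - 48) = -508*(-23 - 48) = -508*(-71) = 36068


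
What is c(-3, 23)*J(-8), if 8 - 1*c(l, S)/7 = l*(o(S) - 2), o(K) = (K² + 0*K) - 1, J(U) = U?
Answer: -88816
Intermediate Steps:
o(K) = -1 + K² (o(K) = (K² + 0) - 1 = K² - 1 = -1 + K²)
c(l, S) = 56 - 7*l*(-3 + S²) (c(l, S) = 56 - 7*l*((-1 + S²) - 2) = 56 - 7*l*(-3 + S²))
c(-3, 23)*J(-8) = (56 + 21*(-3) - 7*(-3)*23²)*(-8) = (56 - 63 - 7*(-3)*529)*(-8) = (56 - 63 + 11109)*(-8) = 11102*(-8) = -88816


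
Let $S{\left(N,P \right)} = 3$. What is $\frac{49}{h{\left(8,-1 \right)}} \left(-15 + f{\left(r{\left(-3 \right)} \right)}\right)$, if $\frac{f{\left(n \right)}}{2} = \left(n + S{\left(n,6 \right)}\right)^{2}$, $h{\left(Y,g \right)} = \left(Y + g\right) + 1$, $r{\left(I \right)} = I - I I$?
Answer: $\frac{7203}{8} \approx 900.38$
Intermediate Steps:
$r{\left(I \right)} = I - I^{2}$
$h{\left(Y,g \right)} = 1 + Y + g$
$f{\left(n \right)} = 2 \left(3 + n\right)^{2}$ ($f{\left(n \right)} = 2 \left(n + 3\right)^{2} = 2 \left(3 + n\right)^{2}$)
$\frac{49}{h{\left(8,-1 \right)}} \left(-15 + f{\left(r{\left(-3 \right)} \right)}\right) = \frac{49}{1 + 8 - 1} \left(-15 + 2 \left(3 - 3 \left(1 - -3\right)\right)^{2}\right) = \frac{49}{8} \left(-15 + 2 \left(3 - 3 \left(1 + 3\right)\right)^{2}\right) = 49 \cdot \frac{1}{8} \left(-15 + 2 \left(3 - 12\right)^{2}\right) = \frac{49 \left(-15 + 2 \left(3 - 12\right)^{2}\right)}{8} = \frac{49 \left(-15 + 2 \left(-9\right)^{2}\right)}{8} = \frac{49 \left(-15 + 2 \cdot 81\right)}{8} = \frac{49 \left(-15 + 162\right)}{8} = \frac{49}{8} \cdot 147 = \frac{7203}{8}$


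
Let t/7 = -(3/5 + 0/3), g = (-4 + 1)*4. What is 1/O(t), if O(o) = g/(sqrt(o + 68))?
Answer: -sqrt(1595)/60 ≈ -0.66562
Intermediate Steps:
g = -12 (g = -3*4 = -12)
t = -21/5 (t = 7*(-(3/5 + 0/3)) = 7*(-(3*(1/5) + 0*(1/3))) = 7*(-(3/5 + 0)) = 7*(-1*3/5) = 7*(-3/5) = -21/5 ≈ -4.2000)
O(o) = -12/sqrt(68 + o) (O(o) = -12/sqrt(o + 68) = -12/sqrt(68 + o))
1/O(t) = 1/(-12/sqrt(68 - 21/5)) = 1/(-12*sqrt(1595)/319) = -sqrt(1595)/60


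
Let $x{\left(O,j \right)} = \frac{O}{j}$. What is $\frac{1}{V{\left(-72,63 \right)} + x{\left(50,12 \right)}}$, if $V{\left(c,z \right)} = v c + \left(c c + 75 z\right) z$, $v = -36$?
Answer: $\frac{6}{3761179} \approx 1.5952 \cdot 10^{-6}$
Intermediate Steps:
$V{\left(c,z \right)} = - 36 c + z \left(c^{2} + 75 z\right)$ ($V{\left(c,z \right)} = - 36 c + \left(c c + 75 z\right) z = - 36 c + \left(c^{2} + 75 z\right) z = - 36 c + z \left(c^{2} + 75 z\right)$)
$\frac{1}{V{\left(-72,63 \right)} + x{\left(50,12 \right)}} = \frac{1}{\left(\left(-36\right) \left(-72\right) + 75 \cdot 63^{2} + 63 \left(-72\right)^{2}\right) + \frac{50}{12}} = \frac{1}{\left(2592 + 75 \cdot 3969 + 63 \cdot 5184\right) + 50 \cdot \frac{1}{12}} = \frac{1}{\left(2592 + 297675 + 326592\right) + \frac{25}{6}} = \frac{1}{626859 + \frac{25}{6}} = \frac{1}{\frac{3761179}{6}} = \frac{6}{3761179}$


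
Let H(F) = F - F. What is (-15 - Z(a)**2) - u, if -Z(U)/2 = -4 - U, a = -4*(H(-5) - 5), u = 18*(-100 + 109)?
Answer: -2481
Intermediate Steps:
u = 162 (u = 18*9 = 162)
H(F) = 0
a = 20 (a = -4*(0 - 5) = -4*(-5) = 20)
Z(U) = 8 + 2*U (Z(U) = -2*(-4 - U) = 8 + 2*U)
(-15 - Z(a)**2) - u = (-15 - (8 + 2*20)**2) - 1*162 = (-15 - (8 + 40)**2) - 162 = (-15 - 1*48**2) - 162 = (-15 - 1*2304) - 162 = (-15 - 2304) - 162 = -2319 - 162 = -2481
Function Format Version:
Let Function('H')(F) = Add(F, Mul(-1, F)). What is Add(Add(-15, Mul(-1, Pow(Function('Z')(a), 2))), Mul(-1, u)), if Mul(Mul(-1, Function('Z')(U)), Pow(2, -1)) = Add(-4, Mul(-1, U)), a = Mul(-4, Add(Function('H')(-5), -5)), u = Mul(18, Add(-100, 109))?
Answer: -2481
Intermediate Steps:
u = 162 (u = Mul(18, 9) = 162)
Function('H')(F) = 0
a = 20 (a = Mul(-4, Add(0, -5)) = Mul(-4, -5) = 20)
Function('Z')(U) = Add(8, Mul(2, U)) (Function('Z')(U) = Mul(-2, Add(-4, Mul(-1, U))) = Add(8, Mul(2, U)))
Add(Add(-15, Mul(-1, Pow(Function('Z')(a), 2))), Mul(-1, u)) = Add(Add(-15, Mul(-1, Pow(Add(8, Mul(2, 20)), 2))), Mul(-1, 162)) = Add(Add(-15, Mul(-1, Pow(Add(8, 40), 2))), -162) = Add(Add(-15, Mul(-1, Pow(48, 2))), -162) = Add(Add(-15, Mul(-1, 2304)), -162) = Add(Add(-15, -2304), -162) = Add(-2319, -162) = -2481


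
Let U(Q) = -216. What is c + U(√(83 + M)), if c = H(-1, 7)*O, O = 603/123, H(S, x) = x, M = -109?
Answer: -7449/41 ≈ -181.68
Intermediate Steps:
O = 201/41 (O = 603*(1/123) = 201/41 ≈ 4.9024)
c = 1407/41 (c = 7*(201/41) = 1407/41 ≈ 34.317)
c + U(√(83 + M)) = 1407/41 - 216 = -7449/41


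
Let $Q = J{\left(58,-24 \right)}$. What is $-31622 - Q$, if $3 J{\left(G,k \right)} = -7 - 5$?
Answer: $-31618$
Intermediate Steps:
$J{\left(G,k \right)} = -4$ ($J{\left(G,k \right)} = \frac{-7 - 5}{3} = \frac{1}{3} \left(-12\right) = -4$)
$Q = -4$
$-31622 - Q = -31622 - -4 = -31622 + 4 = -31618$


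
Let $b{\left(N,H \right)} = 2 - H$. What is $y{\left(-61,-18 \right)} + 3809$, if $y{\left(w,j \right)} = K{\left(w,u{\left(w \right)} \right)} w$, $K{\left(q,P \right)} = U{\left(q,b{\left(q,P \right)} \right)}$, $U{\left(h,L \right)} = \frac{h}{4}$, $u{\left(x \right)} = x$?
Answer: $\frac{18957}{4} \approx 4739.3$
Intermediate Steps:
$U{\left(h,L \right)} = \frac{h}{4}$ ($U{\left(h,L \right)} = h \frac{1}{4} = \frac{h}{4}$)
$K{\left(q,P \right)} = \frac{q}{4}$
$y{\left(w,j \right)} = \frac{w^{2}}{4}$ ($y{\left(w,j \right)} = \frac{w}{4} w = \frac{w^{2}}{4}$)
$y{\left(-61,-18 \right)} + 3809 = \frac{\left(-61\right)^{2}}{4} + 3809 = \frac{1}{4} \cdot 3721 + 3809 = \frac{3721}{4} + 3809 = \frac{18957}{4}$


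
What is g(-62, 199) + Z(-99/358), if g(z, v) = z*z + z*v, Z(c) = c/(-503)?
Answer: -1529548457/180074 ≈ -8494.0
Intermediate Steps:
Z(c) = -c/503 (Z(c) = c*(-1/503) = -c/503)
g(z, v) = z² + v*z
g(-62, 199) + Z(-99/358) = -62*(199 - 62) - (-99)/(503*358) = -62*137 - (-99)/(503*358) = -8494 - 1/503*(-99/358) = -8494 + 99/180074 = -1529548457/180074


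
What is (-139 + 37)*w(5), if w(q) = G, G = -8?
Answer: 816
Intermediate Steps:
w(q) = -8
(-139 + 37)*w(5) = (-139 + 37)*(-8) = -102*(-8) = 816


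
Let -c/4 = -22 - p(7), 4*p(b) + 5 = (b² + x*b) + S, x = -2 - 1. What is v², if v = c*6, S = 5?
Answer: 484416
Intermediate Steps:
x = -3
p(b) = -3*b/4 + b²/4 (p(b) = -5/4 + ((b² - 3*b) + 5)/4 = -5/4 + (5 + b² - 3*b)/4 = -5/4 + (5/4 - 3*b/4 + b²/4) = -3*b/4 + b²/4)
c = 116 (c = -4*(-22 - 7*(-3 + 7)/4) = -4*(-22 - 7*4/4) = -4*(-22 - 1*7) = -4*(-22 - 7) = -4*(-29) = 116)
v = 696 (v = 116*6 = 696)
v² = 696² = 484416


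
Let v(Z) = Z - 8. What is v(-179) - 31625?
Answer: -31812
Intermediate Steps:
v(Z) = -8 + Z
v(-179) - 31625 = (-8 - 179) - 31625 = -187 - 31625 = -31812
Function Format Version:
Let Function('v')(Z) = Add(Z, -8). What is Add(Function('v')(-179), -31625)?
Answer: -31812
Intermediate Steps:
Function('v')(Z) = Add(-8, Z)
Add(Function('v')(-179), -31625) = Add(Add(-8, -179), -31625) = Add(-187, -31625) = -31812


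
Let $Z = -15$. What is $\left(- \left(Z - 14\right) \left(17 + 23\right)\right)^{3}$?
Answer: $1560896000$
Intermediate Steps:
$\left(- \left(Z - 14\right) \left(17 + 23\right)\right)^{3} = \left(- \left(-15 - 14\right) \left(17 + 23\right)\right)^{3} = \left(- \left(-29\right) 40\right)^{3} = \left(\left(-1\right) \left(-1160\right)\right)^{3} = 1160^{3} = 1560896000$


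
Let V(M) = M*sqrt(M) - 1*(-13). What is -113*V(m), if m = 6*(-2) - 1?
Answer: -1469 + 1469*I*sqrt(13) ≈ -1469.0 + 5296.6*I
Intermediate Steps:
m = -13 (m = -12 - 1 = -13)
V(M) = 13 + M**(3/2) (V(M) = M**(3/2) + 13 = 13 + M**(3/2))
-113*V(m) = -113*(13 + (-13)**(3/2)) = -113*(13 - 13*I*sqrt(13)) = -1469 + 1469*I*sqrt(13)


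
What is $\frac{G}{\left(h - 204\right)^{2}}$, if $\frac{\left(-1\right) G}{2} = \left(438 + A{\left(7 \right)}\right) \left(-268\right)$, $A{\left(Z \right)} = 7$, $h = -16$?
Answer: $\frac{5963}{1210} \approx 4.9281$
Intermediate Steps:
$G = 238520$ ($G = - 2 \left(438 + 7\right) \left(-268\right) = - 2 \cdot 445 \left(-268\right) = \left(-2\right) \left(-119260\right) = 238520$)
$\frac{G}{\left(h - 204\right)^{2}} = \frac{238520}{\left(-16 - 204\right)^{2}} = \frac{238520}{\left(-220\right)^{2}} = \frac{238520}{48400} = 238520 \cdot \frac{1}{48400} = \frac{5963}{1210}$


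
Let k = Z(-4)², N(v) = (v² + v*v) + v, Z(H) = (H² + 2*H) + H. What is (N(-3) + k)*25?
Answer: 775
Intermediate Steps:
Z(H) = H² + 3*H
N(v) = v + 2*v² (N(v) = (v² + v²) + v = 2*v² + v = v + 2*v²)
k = 16 (k = (-4*(3 - 4))² = (-4*(-1))² = 4² = 16)
(N(-3) + k)*25 = (-3*(1 + 2*(-3)) + 16)*25 = (-3*(1 - 6) + 16)*25 = (-3*(-5) + 16)*25 = (15 + 16)*25 = 31*25 = 775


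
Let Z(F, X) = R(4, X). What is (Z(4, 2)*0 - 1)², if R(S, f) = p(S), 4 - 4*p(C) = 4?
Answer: 1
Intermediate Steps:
p(C) = 0 (p(C) = 1 - ¼*4 = 1 - 1 = 0)
R(S, f) = 0
Z(F, X) = 0
(Z(4, 2)*0 - 1)² = (0*0 - 1)² = (0 - 1)² = (-1)² = 1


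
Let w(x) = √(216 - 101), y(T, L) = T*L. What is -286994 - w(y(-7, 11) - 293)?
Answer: -286994 - √115 ≈ -2.8700e+5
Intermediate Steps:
y(T, L) = L*T
w(x) = √115
-286994 - w(y(-7, 11) - 293) = -286994 - √115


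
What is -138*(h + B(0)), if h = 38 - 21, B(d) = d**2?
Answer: -2346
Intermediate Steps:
h = 17
-138*(h + B(0)) = -138*(17 + 0**2) = -138*(17 + 0) = -138*17 = -2346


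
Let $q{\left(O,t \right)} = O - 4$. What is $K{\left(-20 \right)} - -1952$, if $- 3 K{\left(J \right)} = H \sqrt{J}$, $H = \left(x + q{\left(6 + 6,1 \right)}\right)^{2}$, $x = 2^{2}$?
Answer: $1952 - 96 i \sqrt{5} \approx 1952.0 - 214.66 i$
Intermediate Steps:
$q{\left(O,t \right)} = -4 + O$
$x = 4$
$H = 144$ ($H = \left(4 + \left(-4 + \left(6 + 6\right)\right)\right)^{2} = \left(4 + \left(-4 + 12\right)\right)^{2} = \left(4 + 8\right)^{2} = 12^{2} = 144$)
$K{\left(J \right)} = - 48 \sqrt{J}$ ($K{\left(J \right)} = - \frac{144 \sqrt{J}}{3} = - 48 \sqrt{J}$)
$K{\left(-20 \right)} - -1952 = - 48 \sqrt{-20} - -1952 = - 48 \cdot 2 i \sqrt{5} + 1952 = - 96 i \sqrt{5} + 1952 = 1952 - 96 i \sqrt{5}$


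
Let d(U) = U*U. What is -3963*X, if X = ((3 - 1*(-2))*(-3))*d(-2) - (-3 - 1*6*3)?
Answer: 154557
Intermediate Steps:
d(U) = U²
X = -39 (X = ((3 - 1*(-2))*(-3))*(-2)² - (-3 - 1*6*3) = ((3 + 2)*(-3))*4 - (-3 - 6*3) = (5*(-3))*4 - (-3 - 18) = -15*4 - 1*(-21) = -60 + 21 = -39)
-3963*X = -3963*(-39) = 154557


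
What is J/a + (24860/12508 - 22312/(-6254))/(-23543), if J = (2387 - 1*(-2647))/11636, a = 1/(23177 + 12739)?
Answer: 3327598041690607/214157557549 ≈ 15538.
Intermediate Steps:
a = 1/35916 ≈ 2.7843e-5
J = 2517/5818 (J = (2387 + 2647)*(1/11636) = 5034*(1/11636) = 2517/5818 ≈ 0.43262)
J/a + (24860/12508 - 22312/(-6254))/(-23543) = 2517/(5818*(1/35916)) + (24860/12508 - 22312/(-6254))/(-23543) = (2517/5818)*35916 + (24860*(1/12508) - 22312*(-1/6254))*(-1/23543) = 45200286/2909 + (6215/3127 + 11156/3127)*(-1/23543) = 45200286/2909 + (17371/3127)*(-1/23543) = 45200286/2909 - 17371/73618961 = 3327598041690607/214157557549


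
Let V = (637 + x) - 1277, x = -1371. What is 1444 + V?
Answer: -567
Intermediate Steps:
V = -2011 (V = (637 - 1371) - 1277 = -734 - 1277 = -2011)
1444 + V = 1444 - 2011 = -567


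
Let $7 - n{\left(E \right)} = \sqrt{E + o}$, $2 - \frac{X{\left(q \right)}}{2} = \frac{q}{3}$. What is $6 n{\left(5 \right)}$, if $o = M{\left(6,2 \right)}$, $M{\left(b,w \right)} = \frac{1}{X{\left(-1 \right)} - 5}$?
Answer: $42 - 6 \sqrt{2} \approx 33.515$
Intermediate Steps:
$X{\left(q \right)} = 4 - \frac{2 q}{3}$ ($X{\left(q \right)} = 4 - 2 \frac{q}{3} = 4 - \frac{2 q}{3}$)
$M{\left(b,w \right)} = -3$ ($M{\left(b,w \right)} = \frac{1}{\left(4 - - \frac{2}{3}\right) - 5} = \frac{1}{\left(4 + \frac{2}{3}\right) - 5} = \frac{1}{\frac{14}{3} - 5} = \frac{1}{- \frac{1}{3}} = -3$)
$o = -3$
$n{\left(E \right)} = 7 - \sqrt{-3 + E}$ ($n{\left(E \right)} = 7 - \sqrt{E - 3} = 7 - \sqrt{-3 + E}$)
$6 n{\left(5 \right)} = 6 \left(7 - \sqrt{-3 + 5}\right) = 6 \left(7 - \sqrt{2}\right) = 42 - 6 \sqrt{2}$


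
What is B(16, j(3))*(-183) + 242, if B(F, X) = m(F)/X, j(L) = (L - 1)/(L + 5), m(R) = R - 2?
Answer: -10006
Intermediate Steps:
m(R) = -2 + R
j(L) = (-1 + L)/(5 + L)
B(F, X) = (-2 + F)/X
B(16, j(3))*(-183) + 242 = ((-2 + 16)/(((-1 + 3)/(5 + 3))))*(-183) + 242 = (14/(2/8))*(-183) + 242 = (14/((⅛)*2))*(-183) + 242 = (14/(¼))*(-183) + 242 = (4*14)*(-183) + 242 = 56*(-183) + 242 = -10248 + 242 = -10006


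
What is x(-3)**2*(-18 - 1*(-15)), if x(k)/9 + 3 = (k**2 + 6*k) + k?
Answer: -54675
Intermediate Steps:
x(k) = -27 + 9*k**2 + 63*k (x(k) = -27 + 9*((k**2 + 6*k) + k) = -27 + 9*(k**2 + 7*k) = -27 + (9*k**2 + 63*k) = -27 + 9*k**2 + 63*k)
x(-3)**2*(-18 - 1*(-15)) = (-27 + 9*(-3)**2 + 63*(-3))**2*(-18 - 1*(-15)) = (-27 + 9*9 - 189)**2*(-18 + 15) = (-27 + 81 - 189)**2*(-3) = (-135)**2*(-3) = 18225*(-3) = -54675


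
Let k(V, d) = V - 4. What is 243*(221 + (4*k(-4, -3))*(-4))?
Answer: 84807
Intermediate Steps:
k(V, d) = -4 + V
243*(221 + (4*k(-4, -3))*(-4)) = 243*(221 + (4*(-4 - 4))*(-4)) = 243*(221 + (4*(-8))*(-4)) = 243*(221 - 32*(-4)) = 243*(221 + 128) = 243*349 = 84807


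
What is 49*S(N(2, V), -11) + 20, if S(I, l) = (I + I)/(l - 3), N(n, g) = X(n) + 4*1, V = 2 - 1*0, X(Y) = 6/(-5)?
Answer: ⅖ ≈ 0.40000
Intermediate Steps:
X(Y) = -6/5 (X(Y) = 6*(-⅕) = -6/5)
V = 2 (V = 2 + 0 = 2)
N(n, g) = 14/5 (N(n, g) = -6/5 + 4*1 = -6/5 + 4 = 14/5)
S(I, l) = 2*I/(-3 + l) (S(I, l) = (2*I)/(-3 + l) = 2*I/(-3 + l))
49*S(N(2, V), -11) + 20 = 49*(2*(14/5)/(-3 - 11)) + 20 = 49*(2*(14/5)/(-14)) + 20 = 49*(2*(14/5)*(-1/14)) + 20 = 49*(-⅖) + 20 = -98/5 + 20 = ⅖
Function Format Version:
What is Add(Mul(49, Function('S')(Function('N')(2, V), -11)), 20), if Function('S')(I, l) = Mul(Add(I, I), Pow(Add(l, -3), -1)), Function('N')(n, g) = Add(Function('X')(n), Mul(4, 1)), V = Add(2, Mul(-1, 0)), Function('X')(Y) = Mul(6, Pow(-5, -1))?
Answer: Rational(2, 5) ≈ 0.40000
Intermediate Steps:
Function('X')(Y) = Rational(-6, 5) (Function('X')(Y) = Mul(6, Rational(-1, 5)) = Rational(-6, 5))
V = 2 (V = Add(2, 0) = 2)
Function('N')(n, g) = Rational(14, 5) (Function('N')(n, g) = Add(Rational(-6, 5), Mul(4, 1)) = Add(Rational(-6, 5), 4) = Rational(14, 5))
Function('S')(I, l) = Mul(2, I, Pow(Add(-3, l), -1)) (Function('S')(I, l) = Mul(Mul(2, I), Pow(Add(-3, l), -1)) = Mul(2, I, Pow(Add(-3, l), -1)))
Add(Mul(49, Function('S')(Function('N')(2, V), -11)), 20) = Add(Mul(49, Mul(2, Rational(14, 5), Pow(Add(-3, -11), -1))), 20) = Add(Mul(49, Mul(2, Rational(14, 5), Pow(-14, -1))), 20) = Add(Mul(49, Mul(2, Rational(14, 5), Rational(-1, 14))), 20) = Add(Mul(49, Rational(-2, 5)), 20) = Add(Rational(-98, 5), 20) = Rational(2, 5)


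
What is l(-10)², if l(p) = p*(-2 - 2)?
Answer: 1600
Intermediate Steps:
l(p) = -4*p (l(p) = p*(-4) = -4*p)
l(-10)² = (-4*(-10))² = 40² = 1600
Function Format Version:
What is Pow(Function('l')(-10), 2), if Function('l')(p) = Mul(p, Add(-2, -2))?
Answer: 1600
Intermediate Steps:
Function('l')(p) = Mul(-4, p) (Function('l')(p) = Mul(p, -4) = Mul(-4, p))
Pow(Function('l')(-10), 2) = Pow(Mul(-4, -10), 2) = Pow(40, 2) = 1600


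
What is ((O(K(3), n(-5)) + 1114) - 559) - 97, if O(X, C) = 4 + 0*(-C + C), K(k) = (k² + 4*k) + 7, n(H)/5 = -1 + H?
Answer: 462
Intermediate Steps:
n(H) = -5 + 5*H (n(H) = 5*(-1 + H) = -5 + 5*H)
K(k) = 7 + k² + 4*k
O(X, C) = 4 (O(X, C) = 4 + 0*0 = 4 + 0 = 4)
((O(K(3), n(-5)) + 1114) - 559) - 97 = ((4 + 1114) - 559) - 97 = (1118 - 559) - 97 = 559 - 97 = 462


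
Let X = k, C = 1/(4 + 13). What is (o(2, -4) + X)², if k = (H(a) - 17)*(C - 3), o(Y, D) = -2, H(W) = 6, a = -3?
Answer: 266256/289 ≈ 921.30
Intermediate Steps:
C = 1/17 ≈ 0.058824
k = 550/17 (k = (6 - 17)*(1/17 - 3) = -11*(-50/17) = 550/17 ≈ 32.353)
X = 550/17 ≈ 32.353
(o(2, -4) + X)² = (-2 + 550/17)² = (516/17)² = 266256/289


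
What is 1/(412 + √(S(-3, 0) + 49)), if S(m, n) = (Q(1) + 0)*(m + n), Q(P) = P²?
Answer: 206/84849 - √46/169698 ≈ 0.0023879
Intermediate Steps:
S(m, n) = m + n (S(m, n) = (1² + 0)*(m + n) = (1 + 0)*(m + n) = 1*(m + n) = m + n)
1/(412 + √(S(-3, 0) + 49)) = 1/(412 + √((-3 + 0) + 49)) = 1/(412 + √(-3 + 49)) = 1/(412 + √46)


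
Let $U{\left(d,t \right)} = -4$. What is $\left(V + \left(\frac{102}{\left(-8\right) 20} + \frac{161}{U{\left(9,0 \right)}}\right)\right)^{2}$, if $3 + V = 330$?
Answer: $\frac{523906321}{6400} \approx 81860.0$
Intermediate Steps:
$V = 327$ ($V = -3 + 330 = 327$)
$\left(V + \left(\frac{102}{\left(-8\right) 20} + \frac{161}{U{\left(9,0 \right)}}\right)\right)^{2} = \left(327 + \left(\frac{102}{\left(-8\right) 20} + \frac{161}{-4}\right)\right)^{2} = \left(327 + \left(\frac{102}{-160} + 161 \left(- \frac{1}{4}\right)\right)\right)^{2} = \left(327 + \left(102 \left(- \frac{1}{160}\right) - \frac{161}{4}\right)\right)^{2} = \left(327 - \frac{3271}{80}\right)^{2} = \left(\frac{22889}{80}\right)^{2} = \frac{523906321}{6400}$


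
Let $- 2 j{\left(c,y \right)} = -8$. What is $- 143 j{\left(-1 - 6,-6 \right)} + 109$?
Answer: $-463$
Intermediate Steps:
$j{\left(c,y \right)} = 4$ ($j{\left(c,y \right)} = \left(- \frac{1}{2}\right) \left(-8\right) = 4$)
$- 143 j{\left(-1 - 6,-6 \right)} + 109 = \left(-143\right) 4 + 109 = -572 + 109 = -463$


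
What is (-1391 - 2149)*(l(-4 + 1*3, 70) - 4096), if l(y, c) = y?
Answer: 14503380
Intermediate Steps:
(-1391 - 2149)*(l(-4 + 1*3, 70) - 4096) = (-1391 - 2149)*((-4 + 1*3) - 4096) = -3540*((-4 + 3) - 4096) = -3540*(-1 - 4096) = -3540*(-4097) = 14503380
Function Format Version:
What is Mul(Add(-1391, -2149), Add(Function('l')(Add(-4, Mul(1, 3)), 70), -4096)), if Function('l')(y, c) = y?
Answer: 14503380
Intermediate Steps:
Mul(Add(-1391, -2149), Add(Function('l')(Add(-4, Mul(1, 3)), 70), -4096)) = Mul(Add(-1391, -2149), Add(Add(-4, Mul(1, 3)), -4096)) = Mul(-3540, Add(Add(-4, 3), -4096)) = Mul(-3540, Add(-1, -4096)) = Mul(-3540, -4097) = 14503380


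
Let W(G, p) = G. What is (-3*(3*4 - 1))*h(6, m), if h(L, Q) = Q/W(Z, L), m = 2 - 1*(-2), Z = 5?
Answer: -132/5 ≈ -26.400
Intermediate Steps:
m = 4 (m = 2 + 2 = 4)
h(L, Q) = Q/5
(-3*(3*4 - 1))*h(6, m) = (-3*(3*4 - 1))*((⅕)*4) = -3*(12 - 1)*(⅘) = -3*11*(⅘) = -33*⅘ = -132/5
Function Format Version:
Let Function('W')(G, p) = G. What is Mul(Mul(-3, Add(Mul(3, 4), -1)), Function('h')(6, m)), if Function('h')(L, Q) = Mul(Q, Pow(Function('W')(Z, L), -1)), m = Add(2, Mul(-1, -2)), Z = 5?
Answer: Rational(-132, 5) ≈ -26.400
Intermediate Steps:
m = 4 (m = Add(2, 2) = 4)
Function('h')(L, Q) = Mul(Rational(1, 5), Q) (Function('h')(L, Q) = Mul(Q, Pow(5, -1)) = Mul(Q, Rational(1, 5)) = Mul(Rational(1, 5), Q))
Mul(Mul(-3, Add(Mul(3, 4), -1)), Function('h')(6, m)) = Mul(Mul(-3, Add(Mul(3, 4), -1)), Mul(Rational(1, 5), 4)) = Mul(Mul(-3, Add(12, -1)), Rational(4, 5)) = Mul(Mul(-3, 11), Rational(4, 5)) = Mul(-33, Rational(4, 5)) = Rational(-132, 5)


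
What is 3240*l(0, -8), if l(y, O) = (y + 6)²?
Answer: 116640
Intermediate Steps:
l(y, O) = (6 + y)²
3240*l(0, -8) = 3240*(6 + 0)² = 3240*6² = 3240*36 = 116640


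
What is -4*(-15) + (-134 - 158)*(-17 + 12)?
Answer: 1520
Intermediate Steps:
-4*(-15) + (-134 - 158)*(-17 + 12) = 60 - 292*(-5) = 60 + 1460 = 1520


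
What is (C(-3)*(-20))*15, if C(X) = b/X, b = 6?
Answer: 600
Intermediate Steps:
C(X) = 6/X
(C(-3)*(-20))*15 = ((6/(-3))*(-20))*15 = ((6*(-1/3))*(-20))*15 = -2*(-20)*15 = 40*15 = 600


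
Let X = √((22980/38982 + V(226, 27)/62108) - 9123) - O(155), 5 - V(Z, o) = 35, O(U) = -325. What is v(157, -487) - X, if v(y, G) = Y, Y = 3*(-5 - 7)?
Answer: -361 - I*√371338915675471915142/201757838 ≈ -361.0 - 95.511*I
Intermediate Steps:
Y = -36 (Y = 3*(-12) = -36)
V(Z, o) = -30 (V(Z, o) = 5 - 1*35 = 5 - 35 = -30)
v(y, G) = -36
X = 325 + I*√371338915675471915142/201757838 (X = √((22980/38982 - 30/62108) - 9123) - 1*(-325) = √((22980*(1/38982) - 30*1/62108) - 9123) + 325 = √((3830/6497 - 15/31054) - 9123) + 325 = √(118839365/201757838 - 9123) + 325 = √(-1840517916709/201757838) + 325 = I*√371338915675471915142/201757838 + 325 = 325 + I*√371338915675471915142/201757838 ≈ 325.0 + 95.511*I)
v(157, -487) - X = -36 - (325 + I*√371338915675471915142/201757838) = -36 + (-325 - I*√371338915675471915142/201757838) = -361 - I*√371338915675471915142/201757838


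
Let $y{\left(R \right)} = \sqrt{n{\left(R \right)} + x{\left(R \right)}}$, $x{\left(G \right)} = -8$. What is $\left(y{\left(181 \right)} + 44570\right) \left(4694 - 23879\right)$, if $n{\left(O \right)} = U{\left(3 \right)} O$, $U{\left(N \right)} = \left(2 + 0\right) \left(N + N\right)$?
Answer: $-855075450 - 38370 \sqrt{541} \approx -8.5597 \cdot 10^{8}$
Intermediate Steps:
$U{\left(N \right)} = 4 N$ ($U{\left(N \right)} = 2 \cdot 2 N = 4 N$)
$n{\left(O \right)} = 12 O$ ($n{\left(O \right)} = 4 \cdot 3 O = 12 O$)
$y{\left(R \right)} = \sqrt{-8 + 12 R}$ ($y{\left(R \right)} = \sqrt{12 R - 8} = \sqrt{-8 + 12 R}$)
$\left(y{\left(181 \right)} + 44570\right) \left(4694 - 23879\right) = \left(2 \sqrt{-2 + 3 \cdot 181} + 44570\right) \left(4694 - 23879\right) = \left(2 \sqrt{-2 + 543} + 44570\right) \left(-19185\right) = \left(2 \sqrt{541} + 44570\right) \left(-19185\right) = \left(44570 + 2 \sqrt{541}\right) \left(-19185\right) = -855075450 - 38370 \sqrt{541}$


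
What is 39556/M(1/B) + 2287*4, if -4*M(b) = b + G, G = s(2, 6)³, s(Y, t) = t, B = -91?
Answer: 165405556/19655 ≈ 8415.4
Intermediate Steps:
G = 216 (G = 6³ = 216)
M(b) = -54 - b/4 (M(b) = -(b + 216)/4 = -(216 + b)/4 = -54 - b/4)
39556/M(1/B) + 2287*4 = 39556/(-54 - ¼/(-91)) + 2287*4 = 39556/(-54 - ¼*(-1/91)) + 9148 = 39556/(-54 + 1/364) + 9148 = 39556/(-19655/364) + 9148 = 39556*(-364/19655) + 9148 = -14398384/19655 + 9148 = 165405556/19655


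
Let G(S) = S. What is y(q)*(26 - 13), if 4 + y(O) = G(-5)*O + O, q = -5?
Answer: 208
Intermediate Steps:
y(O) = -4 - 4*O (y(O) = -4 + (-5*O + O) = -4 - 4*O)
y(q)*(26 - 13) = (-4 - 4*(-5))*(26 - 13) = (-4 + 20)*13 = 16*13 = 208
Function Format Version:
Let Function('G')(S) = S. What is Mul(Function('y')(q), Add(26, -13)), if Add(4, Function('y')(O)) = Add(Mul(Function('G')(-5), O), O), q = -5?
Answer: 208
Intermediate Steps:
Function('y')(O) = Add(-4, Mul(-4, O)) (Function('y')(O) = Add(-4, Add(Mul(-5, O), O)) = Add(-4, Mul(-4, O)))
Mul(Function('y')(q), Add(26, -13)) = Mul(Add(-4, Mul(-4, -5)), Add(26, -13)) = Mul(Add(-4, 20), 13) = Mul(16, 13) = 208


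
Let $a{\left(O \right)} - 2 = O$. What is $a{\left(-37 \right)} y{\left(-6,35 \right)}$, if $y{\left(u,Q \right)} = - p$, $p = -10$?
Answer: $-350$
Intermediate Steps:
$a{\left(O \right)} = 2 + O$
$y{\left(u,Q \right)} = 10$ ($y{\left(u,Q \right)} = \left(-1\right) \left(-10\right) = 10$)
$a{\left(-37 \right)} y{\left(-6,35 \right)} = \left(2 - 37\right) 10 = \left(-35\right) 10 = -350$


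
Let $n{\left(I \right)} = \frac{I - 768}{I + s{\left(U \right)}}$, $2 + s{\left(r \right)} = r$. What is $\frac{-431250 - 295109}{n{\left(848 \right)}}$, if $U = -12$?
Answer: $- \frac{302891703}{40} \approx -7.5723 \cdot 10^{6}$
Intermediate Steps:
$s{\left(r \right)} = -2 + r$
$n{\left(I \right)} = \frac{-768 + I}{-14 + I}$ ($n{\left(I \right)} = \frac{I - 768}{I - 14} = \frac{-768 + I}{I - 14} = \frac{-768 + I}{-14 + I}$)
$\frac{-431250 - 295109}{n{\left(848 \right)}} = \frac{-431250 - 295109}{\frac{1}{-14 + 848} \left(-768 + 848\right)} = - \frac{726359}{\frac{1}{834} \cdot 80} = - \frac{726359}{\frac{40}{417}} = \left(-726359\right) \frac{417}{40} = - \frac{302891703}{40}$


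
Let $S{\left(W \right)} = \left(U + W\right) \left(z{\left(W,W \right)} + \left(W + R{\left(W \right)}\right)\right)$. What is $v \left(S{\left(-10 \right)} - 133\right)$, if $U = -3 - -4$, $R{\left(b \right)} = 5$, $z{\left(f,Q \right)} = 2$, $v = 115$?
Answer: $-12190$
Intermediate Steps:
$U = 1$ ($U = -3 + 4 = 1$)
$S{\left(W \right)} = \left(1 + W\right) \left(7 + W\right)$ ($S{\left(W \right)} = \left(1 + W\right) \left(2 + \left(W + 5\right)\right) = \left(1 + W\right) \left(2 + \left(5 + W\right)\right) = \left(1 + W\right) \left(7 + W\right)$)
$v \left(S{\left(-10 \right)} - 133\right) = 115 \left(\left(7 + \left(-10\right)^{2} + 8 \left(-10\right)\right) - 133\right) = 115 \left(\left(7 + 100 - 80\right) - 133\right) = 115 \left(27 - 133\right) = 115 \left(-106\right) = -12190$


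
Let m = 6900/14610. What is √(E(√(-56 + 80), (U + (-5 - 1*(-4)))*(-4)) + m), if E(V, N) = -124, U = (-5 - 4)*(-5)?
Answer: I*√29296946/487 ≈ 11.114*I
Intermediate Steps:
U = 45 (U = -9*(-5) = 45)
m = 230/487 (m = 6900*(1/14610) = 230/487 ≈ 0.47228)
√(E(√(-56 + 80), (U + (-5 - 1*(-4)))*(-4)) + m) = √(-124 + 230/487) = √(-60158/487) = I*√29296946/487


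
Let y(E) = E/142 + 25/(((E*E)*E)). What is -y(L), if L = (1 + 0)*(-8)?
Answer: 3823/36352 ≈ 0.10517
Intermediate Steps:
L = -8 (L = 1*(-8) = -8)
y(E) = 25/E³ + E/142 (y(E) = E*(1/142) + 25/((E²*E)) = E/142 + 25/(E³) = E/142 + 25/E³ = 25/E³ + E/142)
-y(L) = -(25/(-8)³ + (1/142)*(-8)) = -(25*(-1/512) - 4/71) = -(-25/512 - 4/71) = -1*(-3823/36352) = 3823/36352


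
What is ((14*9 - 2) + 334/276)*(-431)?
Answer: -7447249/138 ≈ -53966.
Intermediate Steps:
((14*9 - 2) + 334/276)*(-431) = ((126 - 2) + 334*(1/276))*(-431) = (124 + 167/138)*(-431) = (17279/138)*(-431) = -7447249/138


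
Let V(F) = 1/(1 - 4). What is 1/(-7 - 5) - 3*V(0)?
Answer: 11/12 ≈ 0.91667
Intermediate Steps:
V(F) = -⅓ (V(F) = 1/(-3) = -⅓)
1/(-7 - 5) - 3*V(0) = 1/(-7 - 5) - 3*(-⅓) = 1/(-12) + 1 = -1/12 + 1 = 11/12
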